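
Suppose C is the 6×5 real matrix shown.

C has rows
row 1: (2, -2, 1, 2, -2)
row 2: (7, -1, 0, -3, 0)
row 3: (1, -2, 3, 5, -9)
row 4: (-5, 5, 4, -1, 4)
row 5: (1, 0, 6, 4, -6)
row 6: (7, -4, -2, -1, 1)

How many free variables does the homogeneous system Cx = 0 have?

1

Row reduce to echelon form.
R2 ← R2 − (7/2)·R1: [0, 6, -7/2, -10, 7]
R3 ← R3 − (1/2)·R1: [0, -1, 5/2, 4, -8]
R4 ← R4 + (5/2)·R1: [0, 0, 13/2, 4, -1]
R5 ← R5 − (1/2)·R1: [0, 1, 11/2, 3, -5]
R6 ← R6 − (7/2)·R1: [0, 3, -11/2, -8, 8]
R3 ← R3 + (1/6)·R2: [0, 0, 23/12, 7/3, -41/6]
R5 ← R5 − (1/6)·R2: [0, 0, 73/12, 14/3, -37/6]
R6 ← R6 − (1/2)·R2: [0, 0, -15/4, -3, 9/2]
R4 ← R4 − (78/23)·R3: [0, 0, 0, -90/23, 510/23]
R5 ← R5 − (73/23)·R3: [0, 0, 0, -63/23, 357/23]
R6 ← R6 + (45/23)·R3: [0, 0, 0, 36/23, -204/23]
R5 ← R5 − (7/10)·R4: [0, 0, 0, 0, 0]
R6 ← R6 + (2/5)·R4: [0, 0, 0, 0, 0]
4 nonzero rows, so rank(C) = 4.
C has 5 columns; by rank–nullity, nullity = 5 − 4 = 1.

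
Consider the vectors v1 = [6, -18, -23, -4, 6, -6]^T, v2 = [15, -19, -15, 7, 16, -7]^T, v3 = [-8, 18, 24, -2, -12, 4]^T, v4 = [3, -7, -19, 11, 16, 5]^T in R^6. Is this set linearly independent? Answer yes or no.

Form the matrix with these vectors as rows and row reduce.
R2 ← R2 − (5/2)·R1: [0, 26, 85/2, 17, 1, 8]
R3 ← R3 + (4/3)·R1: [0, -6, -20/3, -22/3, -4, -4]
R4 ← R4 − (1/2)·R1: [0, 2, -15/2, 13, 13, 8]
R3 ← R3 + (3/13)·R2: [0, 0, 245/78, -133/39, -49/13, -28/13]
R4 ← R4 − (1/13)·R2: [0, 0, -140/13, 152/13, 168/13, 96/13]
R4 ← R4 + (24/7)·R3: [0, 0, 0, 0, 0, 0]
3 nonzero rows, so the 4 vectors span a space of dimension 3.
Since 3 < 4, the vectors are linearly dependent.

no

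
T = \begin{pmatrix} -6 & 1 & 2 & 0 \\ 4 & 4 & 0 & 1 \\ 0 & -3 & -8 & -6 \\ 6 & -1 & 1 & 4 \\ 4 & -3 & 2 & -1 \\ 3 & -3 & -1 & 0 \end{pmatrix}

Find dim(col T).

Row reduce to echelon form.
R2 ← R2 + (2/3)·R1: [0, 14/3, 4/3, 1]
R4 ← R4 + R1: [0, 0, 3, 4]
R5 ← R5 + (2/3)·R1: [0, -7/3, 10/3, -1]
R6 ← R6 + (1/2)·R1: [0, -5/2, 0, 0]
R3 ← R3 + (9/14)·R2: [0, 0, -50/7, -75/14]
R5 ← R5 + (1/2)·R2: [0, 0, 4, -1/2]
R6 ← R6 + (15/28)·R2: [0, 0, 5/7, 15/28]
R4 ← R4 + (21/50)·R3: [0, 0, 0, 7/4]
R5 ← R5 + (14/25)·R3: [0, 0, 0, -7/2]
R6 ← R6 + (1/10)·R3: [0, 0, 0, 0]
R5 ← R5 + (2)·R4: [0, 0, 0, 0]
Echelon form has 4 nonzero rows, so rank(T) = 4.
The column space has dimension equal to the rank: 4.

4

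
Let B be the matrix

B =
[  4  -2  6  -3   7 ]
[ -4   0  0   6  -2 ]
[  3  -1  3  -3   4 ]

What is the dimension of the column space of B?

2

Row reduce to echelon form.
R2 ← R2 + R1: [0, -2, 6, 3, 5]
R3 ← R3 − (3/4)·R1: [0, 1/2, -3/2, -3/4, -5/4]
R3 ← R3 + (1/4)·R2: [0, 0, 0, 0, 0]
Echelon form has 2 nonzero rows, so rank(B) = 2.
The column space has dimension equal to the rank: 2.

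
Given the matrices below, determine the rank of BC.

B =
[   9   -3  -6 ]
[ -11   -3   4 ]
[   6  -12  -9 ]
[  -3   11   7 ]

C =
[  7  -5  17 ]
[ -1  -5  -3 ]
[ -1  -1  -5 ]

2

First compute BC:
[[ 72, -24, 192],
 [-78,  66, -198],
 [ 63,  39, 183],
 [-39, -47, -119]]
Now row reduce the product.
R2 ← R2 + (13/12)·R1: [0, 40, 10]
R3 ← R3 − (7/8)·R1: [0, 60, 15]
R4 ← R4 + (13/24)·R1: [0, -60, -15]
R3 ← R3 − (3/2)·R2: [0, 0, 0]
R4 ← R4 + (3/2)·R2: [0, 0, 0]
2 nonzero rows, so rank(BC) = 2.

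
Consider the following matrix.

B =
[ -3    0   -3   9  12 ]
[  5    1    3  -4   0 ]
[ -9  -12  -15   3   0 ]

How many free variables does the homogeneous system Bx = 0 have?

2

Row reduce to echelon form.
R2 ← R2 + (5/3)·R1: [0, 1, -2, 11, 20]
R3 ← R3 − (3)·R1: [0, -12, -6, -24, -36]
R3 ← R3 + (12)·R2: [0, 0, -30, 108, 204]
3 nonzero rows, so rank(B) = 3.
B has 5 columns; by rank–nullity, nullity = 5 − 3 = 2.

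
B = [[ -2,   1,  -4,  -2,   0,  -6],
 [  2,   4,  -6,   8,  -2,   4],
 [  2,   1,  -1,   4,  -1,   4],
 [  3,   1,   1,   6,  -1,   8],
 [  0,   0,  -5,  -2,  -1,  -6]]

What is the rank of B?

Row reduce to echelon form.
R2 ← R2 + R1: [0, 5, -10, 6, -2, -2]
R3 ← R3 + R1: [0, 2, -5, 2, -1, -2]
R4 ← R4 + (3/2)·R1: [0, 5/2, -5, 3, -1, -1]
R3 ← R3 − (2/5)·R2: [0, 0, -1, -2/5, -1/5, -6/5]
R4 ← R4 − (1/2)·R2: [0, 0, 0, 0, 0, 0]
R5 ← R5 − (5)·R3: [0, 0, 0, 0, 0, 0]
Echelon form has 3 nonzero rows, so rank(B) = 3.

3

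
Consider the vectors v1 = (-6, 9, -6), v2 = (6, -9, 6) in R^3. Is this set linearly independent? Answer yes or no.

no

Form the matrix with these vectors as rows and row reduce.
R2 ← R2 + R1: [0, 0, 0]
1 nonzero row, so the 2 vectors span a space of dimension 1.
Since 1 < 2, the vectors are linearly dependent.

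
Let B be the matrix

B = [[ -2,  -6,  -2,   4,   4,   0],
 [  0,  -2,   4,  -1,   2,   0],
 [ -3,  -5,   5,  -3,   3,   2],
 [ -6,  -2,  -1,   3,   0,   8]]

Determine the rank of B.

Row reduce to echelon form.
R3 ← R3 − (3/2)·R1: [0, 4, 8, -9, -3, 2]
R4 ← R4 − (3)·R1: [0, 16, 5, -9, -12, 8]
R3 ← R3 + (2)·R2: [0, 0, 16, -11, 1, 2]
R4 ← R4 + (8)·R2: [0, 0, 37, -17, 4, 8]
R4 ← R4 − (37/16)·R3: [0, 0, 0, 135/16, 27/16, 27/8]
Echelon form has 4 nonzero rows, so rank(B) = 4.

4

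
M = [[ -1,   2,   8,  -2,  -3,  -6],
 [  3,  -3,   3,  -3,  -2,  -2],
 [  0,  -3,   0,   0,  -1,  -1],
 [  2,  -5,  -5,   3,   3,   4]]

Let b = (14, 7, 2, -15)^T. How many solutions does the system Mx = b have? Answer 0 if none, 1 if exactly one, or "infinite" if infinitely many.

infinite

Row reduce the augmented matrix [M | b].
R2 ← R2 + (3)·R1: [0, 3, 27, -9, -11, -20, 49]
R4 ← R4 + (2)·R1: [0, -1, 11, -1, -3, -8, 13]
R3 ← R3 + R2: [0, 0, 27, -9, -12, -21, 51]
R4 ← R4 + (1/3)·R2: [0, 0, 20, -4, -20/3, -44/3, 88/3]
R4 ← R4 − (20/27)·R3: [0, 0, 0, 8/3, 20/9, 8/9, -76/9]
The echelon form has 4 nonzero rows, and every pivot lies in the first 6 columns, so rank(M) = rank([M|b]) = 4.
The system is consistent.
rank = 4 < 6 unknowns, so there are infinitely many solutions.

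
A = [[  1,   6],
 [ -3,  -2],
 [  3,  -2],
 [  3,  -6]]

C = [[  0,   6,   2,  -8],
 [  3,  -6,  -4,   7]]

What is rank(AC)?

2

First compute AC:
[[ 18, -30, -22,  34],
 [ -6,  -6,   2,  10],
 [ -6,  30,  14, -38],
 [-18,  54,  30, -66]]
Now row reduce the product.
R2 ← R2 + (1/3)·R1: [0, -16, -16/3, 64/3]
R3 ← R3 + (1/3)·R1: [0, 20, 20/3, -80/3]
R4 ← R4 + R1: [0, 24, 8, -32]
R3 ← R3 + (5/4)·R2: [0, 0, 0, 0]
R4 ← R4 + (3/2)·R2: [0, 0, 0, 0]
2 nonzero rows, so rank(AC) = 2.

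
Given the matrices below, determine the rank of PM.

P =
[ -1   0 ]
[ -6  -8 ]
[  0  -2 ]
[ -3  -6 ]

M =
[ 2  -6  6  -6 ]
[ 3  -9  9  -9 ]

1

First compute PM:
[[ -2,   6,  -6,   6],
 [-36, 108, -108, 108],
 [ -6,  18, -18,  18],
 [-24,  72, -72,  72]]
Now row reduce the product.
R2 ← R2 − (18)·R1: [0, 0, 0, 0]
R3 ← R3 − (3)·R1: [0, 0, 0, 0]
R4 ← R4 − (12)·R1: [0, 0, 0, 0]
1 nonzero row, so rank(PM) = 1.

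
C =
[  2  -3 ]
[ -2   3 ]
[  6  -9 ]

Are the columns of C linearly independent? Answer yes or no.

Row reduce C to echelon form.
R2 ← R2 + R1: [0, 0]
R3 ← R3 − (3)·R1: [0, 0]
1 pivot among 2 columns.
Only 1 < 2 pivot columns, so the columns are linearly dependent.

no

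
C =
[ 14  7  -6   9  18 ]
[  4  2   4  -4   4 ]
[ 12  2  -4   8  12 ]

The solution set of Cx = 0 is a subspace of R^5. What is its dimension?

2

Row reduce to echelon form.
R2 ← R2 − (2/7)·R1: [0, 0, 40/7, -46/7, -8/7]
R3 ← R3 − (6/7)·R1: [0, -4, 8/7, 2/7, -24/7]
Swap R2 ↔ R3
3 nonzero rows, so rank(C) = 3.
C has 5 columns; by rank–nullity, nullity = 5 − 3 = 2.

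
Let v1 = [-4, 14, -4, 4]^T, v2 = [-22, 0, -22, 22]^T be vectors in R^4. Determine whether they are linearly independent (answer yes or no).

Form the matrix with these vectors as rows and row reduce.
R2 ← R2 − (11/2)·R1: [0, -77, 0, 0]
2 nonzero rows, so the 2 vectors span a space of dimension 2.
Since 2 = 2, the vectors are linearly independent.

yes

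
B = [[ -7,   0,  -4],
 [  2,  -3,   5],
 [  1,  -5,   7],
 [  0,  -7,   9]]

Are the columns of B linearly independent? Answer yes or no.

no

Row reduce B to echelon form.
R2 ← R2 + (2/7)·R1: [0, -3, 27/7]
R3 ← R3 + (1/7)·R1: [0, -5, 45/7]
R3 ← R3 − (5/3)·R2: [0, 0, 0]
R4 ← R4 − (7/3)·R2: [0, 0, 0]
2 pivots among 3 columns.
Only 2 < 3 pivot columns, so the columns are linearly dependent.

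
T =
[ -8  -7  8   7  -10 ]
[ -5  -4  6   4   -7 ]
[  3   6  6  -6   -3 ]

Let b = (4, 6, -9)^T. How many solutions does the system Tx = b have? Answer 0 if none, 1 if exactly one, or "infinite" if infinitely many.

0

Row reduce the augmented matrix [T | b].
R2 ← R2 − (5/8)·R1: [0, 3/8, 1, -3/8, -3/4, 7/2]
R3 ← R3 + (3/8)·R1: [0, 27/8, 9, -27/8, -27/4, -15/2]
R3 ← R3 − (9)·R2: [0, 0, 0, 0, 0, -39]
The echelon form has 3 nonzero rows; the last pivot sits in the augmented column, so rank(T) = 2 but rank([T|b]) = 3.
Since the ranks differ, the system is inconsistent.
It has no solutions.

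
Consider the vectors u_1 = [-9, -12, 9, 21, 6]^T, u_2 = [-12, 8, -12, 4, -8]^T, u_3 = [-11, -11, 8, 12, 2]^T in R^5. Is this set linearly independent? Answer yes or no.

yes

Form the matrix with these vectors as rows and row reduce.
R2 ← R2 − (4/3)·R1: [0, 24, -24, -24, -16]
R3 ← R3 − (11/9)·R1: [0, 11/3, -3, -41/3, -16/3]
R3 ← R3 − (11/72)·R2: [0, 0, 2/3, -10, -26/9]
3 nonzero rows, so the 3 vectors span a space of dimension 3.
Since 3 = 3, the vectors are linearly independent.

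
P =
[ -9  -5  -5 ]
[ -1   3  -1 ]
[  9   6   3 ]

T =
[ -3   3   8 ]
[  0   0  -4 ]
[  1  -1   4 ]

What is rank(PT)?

First compute PT:
[[ 22, -22, -72],
 [  2,  -2, -24],
 [-24,  24,  60]]
Now row reduce the product.
R2 ← R2 − (1/11)·R1: [0, 0, -192/11]
R3 ← R3 + (12/11)·R1: [0, 0, -204/11]
R3 ← R3 − (17/16)·R2: [0, 0, 0]
2 nonzero rows, so rank(PT) = 2.

2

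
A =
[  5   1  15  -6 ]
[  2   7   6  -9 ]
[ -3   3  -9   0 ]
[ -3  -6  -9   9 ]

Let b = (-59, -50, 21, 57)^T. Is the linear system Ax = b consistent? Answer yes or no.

Row reduce the augmented matrix [A | b].
R2 ← R2 − (2/5)·R1: [0, 33/5, 0, -33/5, -132/5]
R3 ← R3 + (3/5)·R1: [0, 18/5, 0, -18/5, -72/5]
R4 ← R4 + (3/5)·R1: [0, -27/5, 0, 27/5, 108/5]
R3 ← R3 − (6/11)·R2: [0, 0, 0, 0, 0]
R4 ← R4 + (9/11)·R2: [0, 0, 0, 0, 0]
The echelon form has 2 nonzero rows, and every pivot lies in the first 4 columns, so rank(A) = rank([A|b]) = 2.
The system is consistent.

yes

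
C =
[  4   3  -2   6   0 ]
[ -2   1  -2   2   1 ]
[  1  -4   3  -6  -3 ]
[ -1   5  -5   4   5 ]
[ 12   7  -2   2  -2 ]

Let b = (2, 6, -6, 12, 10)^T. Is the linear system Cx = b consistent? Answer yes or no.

Row reduce the augmented matrix [C | b].
R2 ← R2 + (1/2)·R1: [0, 5/2, -3, 5, 1, 7]
R3 ← R3 − (1/4)·R1: [0, -19/4, 7/2, -15/2, -3, -13/2]
R4 ← R4 + (1/4)·R1: [0, 23/4, -11/2, 11/2, 5, 25/2]
R5 ← R5 − (3)·R1: [0, -2, 4, -16, -2, 4]
R3 ← R3 + (19/10)·R2: [0, 0, -11/5, 2, -11/10, 34/5]
R4 ← R4 − (23/10)·R2: [0, 0, 7/5, -6, 27/10, -18/5]
R5 ← R5 + (4/5)·R2: [0, 0, 8/5, -12, -6/5, 48/5]
R4 ← R4 + (7/11)·R3: [0, 0, 0, -52/11, 2, 8/11]
R5 ← R5 + (8/11)·R3: [0, 0, 0, -116/11, -2, 160/11]
R5 ← R5 − (29/13)·R4: [0, 0, 0, 0, -84/13, 168/13]
The echelon form has 5 nonzero rows, and every pivot lies in the first 5 columns, so rank(C) = rank([C|b]) = 5.
The system is consistent.

yes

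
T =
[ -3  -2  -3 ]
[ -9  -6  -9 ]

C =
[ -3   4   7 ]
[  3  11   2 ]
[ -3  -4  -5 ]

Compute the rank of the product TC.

First compute TC:
[[ 12, -22, -10],
 [ 36, -66, -30]]
Now row reduce the product.
R2 ← R2 − (3)·R1: [0, 0, 0]
1 nonzero row, so rank(TC) = 1.

1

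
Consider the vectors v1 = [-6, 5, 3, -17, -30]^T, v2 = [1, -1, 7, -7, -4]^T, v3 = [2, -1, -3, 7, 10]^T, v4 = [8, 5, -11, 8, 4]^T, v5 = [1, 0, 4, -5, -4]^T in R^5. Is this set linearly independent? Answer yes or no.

Form the matrix with these vectors as rows and row reduce.
R2 ← R2 + (1/6)·R1: [0, -1/6, 15/2, -59/6, -9]
R3 ← R3 + (1/3)·R1: [0, 2/3, -2, 4/3, 0]
R4 ← R4 + (4/3)·R1: [0, 35/3, -7, -44/3, -36]
R5 ← R5 + (1/6)·R1: [0, 5/6, 9/2, -47/6, -9]
R3 ← R3 + (4)·R2: [0, 0, 28, -38, -36]
R4 ← R4 + (70)·R2: [0, 0, 518, -703, -666]
R5 ← R5 + (5)·R2: [0, 0, 42, -57, -54]
R4 ← R4 − (37/2)·R3: [0, 0, 0, 0, 0]
R5 ← R5 − (3/2)·R3: [0, 0, 0, 0, 0]
3 nonzero rows, so the 5 vectors span a space of dimension 3.
Since 3 < 5, the vectors are linearly dependent.

no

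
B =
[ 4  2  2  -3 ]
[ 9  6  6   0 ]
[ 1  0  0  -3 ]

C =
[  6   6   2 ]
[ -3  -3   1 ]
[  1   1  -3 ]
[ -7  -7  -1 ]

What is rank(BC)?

2

First compute BC:
[[ 41,  41,   7],
 [ 42,  42,   6],
 [ 27,  27,   5]]
Now row reduce the product.
R2 ← R2 − (42/41)·R1: [0, 0, -48/41]
R3 ← R3 − (27/41)·R1: [0, 0, 16/41]
R3 ← R3 + (1/3)·R2: [0, 0, 0]
2 nonzero rows, so rank(BC) = 2.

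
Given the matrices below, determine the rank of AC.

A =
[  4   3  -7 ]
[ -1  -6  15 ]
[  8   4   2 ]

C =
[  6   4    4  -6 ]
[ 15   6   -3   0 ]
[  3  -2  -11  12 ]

2

First compute AC:
[[ 48,  48,  84, -108],
 [-51, -70, -151, 186],
 [114,  52,  -2, -24]]
Now row reduce the product.
R2 ← R2 + (17/16)·R1: [0, -19, -247/4, 285/4]
R3 ← R3 − (19/8)·R1: [0, -62, -403/2, 465/2]
R3 ← R3 − (62/19)·R2: [0, 0, 0, 0]
2 nonzero rows, so rank(AC) = 2.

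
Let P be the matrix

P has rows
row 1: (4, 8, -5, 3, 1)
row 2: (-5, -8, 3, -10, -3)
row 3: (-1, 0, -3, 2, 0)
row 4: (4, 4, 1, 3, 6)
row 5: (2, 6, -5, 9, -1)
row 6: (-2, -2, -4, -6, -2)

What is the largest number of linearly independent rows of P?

Row reduce to echelon form.
R2 ← R2 + (5/4)·R1: [0, 2, -13/4, -25/4, -7/4]
R3 ← R3 + (1/4)·R1: [0, 2, -17/4, 11/4, 1/4]
R4 ← R4 − R1: [0, -4, 6, 0, 5]
R5 ← R5 − (1/2)·R1: [0, 2, -5/2, 15/2, -3/2]
R6 ← R6 + (1/2)·R1: [0, 2, -13/2, -9/2, -3/2]
R3 ← R3 − R2: [0, 0, -1, 9, 2]
R4 ← R4 + (2)·R2: [0, 0, -1/2, -25/2, 3/2]
R5 ← R5 − R2: [0, 0, 3/4, 55/4, 1/4]
R6 ← R6 − R2: [0, 0, -13/4, 7/4, 1/4]
R4 ← R4 − (1/2)·R3: [0, 0, 0, -17, 1/2]
R5 ← R5 + (3/4)·R3: [0, 0, 0, 41/2, 7/4]
R6 ← R6 − (13/4)·R3: [0, 0, 0, -55/2, -25/4]
R5 ← R5 + (41/34)·R4: [0, 0, 0, 0, 40/17]
R6 ← R6 − (55/34)·R4: [0, 0, 0, 0, -120/17]
R6 ← R6 + (3)·R5: [0, 0, 0, 0, 0]
Echelon form has 5 nonzero rows, so rank(P) = 5.
The rank gives the maximum number of linearly independent rows: 5.

5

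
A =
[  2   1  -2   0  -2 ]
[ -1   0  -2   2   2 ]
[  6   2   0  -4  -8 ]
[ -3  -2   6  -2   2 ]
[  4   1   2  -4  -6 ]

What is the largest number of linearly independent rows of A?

Row reduce to echelon form.
R2 ← R2 + (1/2)·R1: [0, 1/2, -3, 2, 1]
R3 ← R3 − (3)·R1: [0, -1, 6, -4, -2]
R4 ← R4 + (3/2)·R1: [0, -1/2, 3, -2, -1]
R5 ← R5 − (2)·R1: [0, -1, 6, -4, -2]
R3 ← R3 + (2)·R2: [0, 0, 0, 0, 0]
R4 ← R4 + R2: [0, 0, 0, 0, 0]
R5 ← R5 + (2)·R2: [0, 0, 0, 0, 0]
Echelon form has 2 nonzero rows, so rank(A) = 2.
The rank gives the maximum number of linearly independent rows: 2.

2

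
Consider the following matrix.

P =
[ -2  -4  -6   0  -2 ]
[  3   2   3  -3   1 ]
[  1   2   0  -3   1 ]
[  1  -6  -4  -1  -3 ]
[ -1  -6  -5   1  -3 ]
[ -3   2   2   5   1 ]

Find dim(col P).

Row reduce to echelon form.
R2 ← R2 + (3/2)·R1: [0, -4, -6, -3, -2]
R3 ← R3 + (1/2)·R1: [0, 0, -3, -3, 0]
R4 ← R4 + (1/2)·R1: [0, -8, -7, -1, -4]
R5 ← R5 − (1/2)·R1: [0, -4, -2, 1, -2]
R6 ← R6 − (3/2)·R1: [0, 8, 11, 5, 4]
R4 ← R4 − (2)·R2: [0, 0, 5, 5, 0]
R5 ← R5 − R2: [0, 0, 4, 4, 0]
R6 ← R6 + (2)·R2: [0, 0, -1, -1, 0]
R4 ← R4 + (5/3)·R3: [0, 0, 0, 0, 0]
R5 ← R5 + (4/3)·R3: [0, 0, 0, 0, 0]
R6 ← R6 − (1/3)·R3: [0, 0, 0, 0, 0]
Echelon form has 3 nonzero rows, so rank(P) = 3.
The column space has dimension equal to the rank: 3.

3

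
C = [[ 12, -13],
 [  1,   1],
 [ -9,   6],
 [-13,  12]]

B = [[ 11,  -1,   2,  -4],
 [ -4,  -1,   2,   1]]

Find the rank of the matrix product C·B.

First compute CB:
[[184,   1,  -2, -61],
 [  7,  -2,   4,  -3],
 [-123,   3,  -6,  42],
 [-191,   1,  -2,  64]]
Now row reduce the product.
R2 ← R2 − (7/184)·R1: [0, -375/184, 375/92, -125/184]
R3 ← R3 + (123/184)·R1: [0, 675/184, -675/92, 225/184]
R4 ← R4 + (191/184)·R1: [0, 375/184, -375/92, 125/184]
R3 ← R3 + (9/5)·R2: [0, 0, 0, 0]
R4 ← R4 + R2: [0, 0, 0, 0]
2 nonzero rows, so rank(CB) = 2.

2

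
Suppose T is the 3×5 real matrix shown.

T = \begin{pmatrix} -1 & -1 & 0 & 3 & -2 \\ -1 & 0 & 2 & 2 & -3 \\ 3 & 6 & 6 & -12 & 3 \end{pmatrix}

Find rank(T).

Row reduce to echelon form.
R2 ← R2 − R1: [0, 1, 2, -1, -1]
R3 ← R3 + (3)·R1: [0, 3, 6, -3, -3]
R3 ← R3 − (3)·R2: [0, 0, 0, 0, 0]
Echelon form has 2 nonzero rows, so rank(T) = 2.

2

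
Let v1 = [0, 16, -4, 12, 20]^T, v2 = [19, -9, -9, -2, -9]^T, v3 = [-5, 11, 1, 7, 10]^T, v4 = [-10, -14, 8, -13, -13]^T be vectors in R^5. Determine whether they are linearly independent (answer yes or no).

no

Form the matrix with these vectors as rows and row reduce.
Swap R1 ↔ R2
R3 ← R3 + (5/19)·R1: [0, 164/19, -26/19, 123/19, 145/19]
R4 ← R4 + (10/19)·R1: [0, -356/19, 62/19, -267/19, -337/19]
R3 ← R3 − (41/76)·R2: [0, 0, 15/19, 0, -60/19]
R4 ← R4 + (89/76)·R2: [0, 0, -27/19, 0, 108/19]
R4 ← R4 + (9/5)·R3: [0, 0, 0, 0, 0]
3 nonzero rows, so the 4 vectors span a space of dimension 3.
Since 3 < 4, the vectors are linearly dependent.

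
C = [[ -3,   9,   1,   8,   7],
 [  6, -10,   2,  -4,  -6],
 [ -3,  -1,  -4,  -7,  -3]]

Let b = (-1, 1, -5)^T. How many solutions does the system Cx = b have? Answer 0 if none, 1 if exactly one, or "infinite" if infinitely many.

0

Row reduce the augmented matrix [C | b].
R2 ← R2 + (2)·R1: [0, 8, 4, 12, 8, -1]
R3 ← R3 − R1: [0, -10, -5, -15, -10, -4]
R3 ← R3 + (5/4)·R2: [0, 0, 0, 0, 0, -21/4]
The echelon form has 3 nonzero rows; the last pivot sits in the augmented column, so rank(C) = 2 but rank([C|b]) = 3.
Since the ranks differ, the system is inconsistent.
It has no solutions.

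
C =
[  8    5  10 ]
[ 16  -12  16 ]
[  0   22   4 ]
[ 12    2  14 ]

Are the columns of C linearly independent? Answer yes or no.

Row reduce C to echelon form.
R2 ← R2 − (2)·R1: [0, -22, -4]
R4 ← R4 − (3/2)·R1: [0, -11/2, -1]
R3 ← R3 + R2: [0, 0, 0]
R4 ← R4 − (1/4)·R2: [0, 0, 0]
2 pivots among 3 columns.
Only 2 < 3 pivot columns, so the columns are linearly dependent.

no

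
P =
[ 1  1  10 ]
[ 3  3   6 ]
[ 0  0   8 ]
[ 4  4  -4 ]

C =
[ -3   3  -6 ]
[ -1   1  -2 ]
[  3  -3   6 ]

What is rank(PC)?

1

First compute PC:
[[ 26, -26,  52],
 [  6,  -6,  12],
 [ 24, -24,  48],
 [-28,  28, -56]]
Now row reduce the product.
R2 ← R2 − (3/13)·R1: [0, 0, 0]
R3 ← R3 − (12/13)·R1: [0, 0, 0]
R4 ← R4 + (14/13)·R1: [0, 0, 0]
1 nonzero row, so rank(PC) = 1.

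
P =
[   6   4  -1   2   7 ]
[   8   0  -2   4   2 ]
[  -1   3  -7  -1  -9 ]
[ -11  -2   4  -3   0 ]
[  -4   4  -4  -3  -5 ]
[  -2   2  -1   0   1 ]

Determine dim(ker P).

0

Row reduce to echelon form.
R2 ← R2 − (4/3)·R1: [0, -16/3, -2/3, 4/3, -22/3]
R3 ← R3 + (1/6)·R1: [0, 11/3, -43/6, -2/3, -47/6]
R4 ← R4 + (11/6)·R1: [0, 16/3, 13/6, 2/3, 77/6]
R5 ← R5 + (2/3)·R1: [0, 20/3, -14/3, -5/3, -1/3]
R6 ← R6 + (1/3)·R1: [0, 10/3, -4/3, 2/3, 10/3]
R3 ← R3 + (11/16)·R2: [0, 0, -61/8, 1/4, -103/8]
R4 ← R4 + R2: [0, 0, 3/2, 2, 11/2]
R5 ← R5 + (5/4)·R2: [0, 0, -11/2, 0, -19/2]
R6 ← R6 + (5/8)·R2: [0, 0, -7/4, 3/2, -5/4]
R4 ← R4 + (12/61)·R3: [0, 0, 0, 125/61, 181/61]
R5 ← R5 − (44/61)·R3: [0, 0, 0, -11/61, -13/61]
R6 ← R6 − (14/61)·R3: [0, 0, 0, 88/61, 104/61]
R5 ← R5 + (11/125)·R4: [0, 0, 0, 0, 6/125]
R6 ← R6 − (88/125)·R4: [0, 0, 0, 0, -48/125]
R6 ← R6 + (8)·R5: [0, 0, 0, 0, 0]
5 nonzero rows, so rank(P) = 5.
P has 5 columns; by rank–nullity, nullity = 5 − 5 = 0.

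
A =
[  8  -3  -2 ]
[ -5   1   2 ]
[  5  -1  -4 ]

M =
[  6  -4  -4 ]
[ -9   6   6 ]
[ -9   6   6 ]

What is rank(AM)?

1

First compute AM:
[[ 93, -62, -62],
 [-57,  38,  38],
 [ 75, -50, -50]]
Now row reduce the product.
R2 ← R2 + (19/31)·R1: [0, 0, 0]
R3 ← R3 − (25/31)·R1: [0, 0, 0]
1 nonzero row, so rank(AM) = 1.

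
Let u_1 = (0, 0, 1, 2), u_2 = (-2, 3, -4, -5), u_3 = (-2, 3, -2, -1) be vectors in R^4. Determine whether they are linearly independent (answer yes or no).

Form the matrix with these vectors as rows and row reduce.
Swap R1 ↔ R2
R3 ← R3 − R1: [0, 0, 2, 4]
R3 ← R3 − (2)·R2: [0, 0, 0, 0]
2 nonzero rows, so the 3 vectors span a space of dimension 2.
Since 2 < 3, the vectors are linearly dependent.

no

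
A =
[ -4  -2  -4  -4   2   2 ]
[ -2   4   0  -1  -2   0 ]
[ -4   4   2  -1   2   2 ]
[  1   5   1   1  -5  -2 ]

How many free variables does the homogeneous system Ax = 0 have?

3

Row reduce to echelon form.
R2 ← R2 − (1/2)·R1: [0, 5, 2, 1, -3, -1]
R3 ← R3 − R1: [0, 6, 6, 3, 0, 0]
R4 ← R4 + (1/4)·R1: [0, 9/2, 0, 0, -9/2, -3/2]
R3 ← R3 − (6/5)·R2: [0, 0, 18/5, 9/5, 18/5, 6/5]
R4 ← R4 − (9/10)·R2: [0, 0, -9/5, -9/10, -9/5, -3/5]
R4 ← R4 + (1/2)·R3: [0, 0, 0, 0, 0, 0]
3 nonzero rows, so rank(A) = 3.
A has 6 columns; by rank–nullity, nullity = 6 − 3 = 3.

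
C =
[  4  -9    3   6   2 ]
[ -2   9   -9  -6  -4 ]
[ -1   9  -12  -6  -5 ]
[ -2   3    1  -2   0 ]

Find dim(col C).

Row reduce to echelon form.
R2 ← R2 + (1/2)·R1: [0, 9/2, -15/2, -3, -3]
R3 ← R3 + (1/4)·R1: [0, 27/4, -45/4, -9/2, -9/2]
R4 ← R4 + (1/2)·R1: [0, -3/2, 5/2, 1, 1]
R3 ← R3 − (3/2)·R2: [0, 0, 0, 0, 0]
R4 ← R4 + (1/3)·R2: [0, 0, 0, 0, 0]
Echelon form has 2 nonzero rows, so rank(C) = 2.
The column space has dimension equal to the rank: 2.

2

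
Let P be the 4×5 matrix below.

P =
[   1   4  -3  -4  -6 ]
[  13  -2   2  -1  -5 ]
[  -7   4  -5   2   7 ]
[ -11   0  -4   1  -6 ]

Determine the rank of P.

4

Row reduce to echelon form.
R2 ← R2 − (13)·R1: [0, -54, 41, 51, 73]
R3 ← R3 + (7)·R1: [0, 32, -26, -26, -35]
R4 ← R4 + (11)·R1: [0, 44, -37, -43, -72]
R3 ← R3 + (16/27)·R2: [0, 0, -46/27, 38/9, 223/27]
R4 ← R4 + (22/27)·R2: [0, 0, -97/27, -13/9, -338/27]
R4 ← R4 − (97/46)·R3: [0, 0, 0, -238/23, -1377/46]
Echelon form has 4 nonzero rows, so rank(P) = 4.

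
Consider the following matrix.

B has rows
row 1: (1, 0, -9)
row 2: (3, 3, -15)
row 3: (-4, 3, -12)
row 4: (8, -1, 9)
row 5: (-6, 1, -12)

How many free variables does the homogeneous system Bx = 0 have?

0

Row reduce to echelon form.
R2 ← R2 − (3)·R1: [0, 3, 12]
R3 ← R3 + (4)·R1: [0, 3, -48]
R4 ← R4 − (8)·R1: [0, -1, 81]
R5 ← R5 + (6)·R1: [0, 1, -66]
R3 ← R3 − R2: [0, 0, -60]
R4 ← R4 + (1/3)·R2: [0, 0, 85]
R5 ← R5 − (1/3)·R2: [0, 0, -70]
R4 ← R4 + (17/12)·R3: [0, 0, 0]
R5 ← R5 − (7/6)·R3: [0, 0, 0]
3 nonzero rows, so rank(B) = 3.
B has 3 columns; by rank–nullity, nullity = 3 − 3 = 0.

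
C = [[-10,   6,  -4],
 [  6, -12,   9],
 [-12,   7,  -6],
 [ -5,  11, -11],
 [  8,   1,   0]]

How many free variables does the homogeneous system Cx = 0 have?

Row reduce to echelon form.
R2 ← R2 + (3/5)·R1: [0, -42/5, 33/5]
R3 ← R3 − (6/5)·R1: [0, -1/5, -6/5]
R4 ← R4 − (1/2)·R1: [0, 8, -9]
R5 ← R5 + (4/5)·R1: [0, 29/5, -16/5]
R3 ← R3 − (1/42)·R2: [0, 0, -19/14]
R4 ← R4 + (20/21)·R2: [0, 0, -19/7]
R5 ← R5 + (29/42)·R2: [0, 0, 19/14]
R4 ← R4 − (2)·R3: [0, 0, 0]
R5 ← R5 + R3: [0, 0, 0]
3 nonzero rows, so rank(C) = 3.
C has 3 columns; by rank–nullity, nullity = 3 − 3 = 0.

0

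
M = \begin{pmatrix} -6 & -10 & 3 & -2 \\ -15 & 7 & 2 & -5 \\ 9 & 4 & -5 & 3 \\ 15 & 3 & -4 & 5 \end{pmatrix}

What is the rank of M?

3

Row reduce to echelon form.
R2 ← R2 − (5/2)·R1: [0, 32, -11/2, 0]
R3 ← R3 + (3/2)·R1: [0, -11, -1/2, 0]
R4 ← R4 + (5/2)·R1: [0, -22, 7/2, 0]
R3 ← R3 + (11/32)·R2: [0, 0, -153/64, 0]
R4 ← R4 + (11/16)·R2: [0, 0, -9/32, 0]
R4 ← R4 − (2/17)·R3: [0, 0, 0, 0]
Echelon form has 3 nonzero rows, so rank(M) = 3.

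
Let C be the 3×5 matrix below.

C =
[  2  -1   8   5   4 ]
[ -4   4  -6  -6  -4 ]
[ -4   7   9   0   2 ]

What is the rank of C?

2

Row reduce to echelon form.
R2 ← R2 + (2)·R1: [0, 2, 10, 4, 4]
R3 ← R3 + (2)·R1: [0, 5, 25, 10, 10]
R3 ← R3 − (5/2)·R2: [0, 0, 0, 0, 0]
Echelon form has 2 nonzero rows, so rank(C) = 2.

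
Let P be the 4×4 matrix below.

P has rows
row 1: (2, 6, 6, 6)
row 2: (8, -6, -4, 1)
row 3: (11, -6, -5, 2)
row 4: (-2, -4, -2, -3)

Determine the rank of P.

3

Row reduce to echelon form.
R2 ← R2 − (4)·R1: [0, -30, -28, -23]
R3 ← R3 − (11/2)·R1: [0, -39, -38, -31]
R4 ← R4 + R1: [0, 2, 4, 3]
R3 ← R3 − (13/10)·R2: [0, 0, -8/5, -11/10]
R4 ← R4 + (1/15)·R2: [0, 0, 32/15, 22/15]
R4 ← R4 + (4/3)·R3: [0, 0, 0, 0]
Echelon form has 3 nonzero rows, so rank(P) = 3.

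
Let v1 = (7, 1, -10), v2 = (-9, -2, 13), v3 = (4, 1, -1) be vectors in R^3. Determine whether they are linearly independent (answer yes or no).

yes

Form the matrix with these vectors as rows and row reduce.
R2 ← R2 + (9/7)·R1: [0, -5/7, 1/7]
R3 ← R3 − (4/7)·R1: [0, 3/7, 33/7]
R3 ← R3 + (3/5)·R2: [0, 0, 24/5]
3 nonzero rows, so the 3 vectors span a space of dimension 3.
Since 3 = 3, the vectors are linearly independent.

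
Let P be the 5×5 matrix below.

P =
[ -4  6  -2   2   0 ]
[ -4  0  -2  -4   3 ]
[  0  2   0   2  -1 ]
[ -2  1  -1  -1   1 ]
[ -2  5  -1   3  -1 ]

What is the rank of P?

2

Row reduce to echelon form.
R2 ← R2 − R1: [0, -6, 0, -6, 3]
R4 ← R4 − (1/2)·R1: [0, -2, 0, -2, 1]
R5 ← R5 − (1/2)·R1: [0, 2, 0, 2, -1]
R3 ← R3 + (1/3)·R2: [0, 0, 0, 0, 0]
R4 ← R4 − (1/3)·R2: [0, 0, 0, 0, 0]
R5 ← R5 + (1/3)·R2: [0, 0, 0, 0, 0]
Echelon form has 2 nonzero rows, so rank(P) = 2.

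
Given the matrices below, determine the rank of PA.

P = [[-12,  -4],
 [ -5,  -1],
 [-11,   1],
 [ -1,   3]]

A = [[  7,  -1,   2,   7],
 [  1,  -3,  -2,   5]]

First compute PA:
[[-88,  24, -16, -104],
 [-36,   8,  -8, -40],
 [-76,   8, -24, -72],
 [ -4,  -8,  -8,   8]]
Now row reduce the product.
R2 ← R2 − (9/22)·R1: [0, -20/11, -16/11, 28/11]
R3 ← R3 − (19/22)·R1: [0, -140/11, -112/11, 196/11]
R4 ← R4 − (1/22)·R1: [0, -100/11, -80/11, 140/11]
R3 ← R3 − (7)·R2: [0, 0, 0, 0]
R4 ← R4 − (5)·R2: [0, 0, 0, 0]
2 nonzero rows, so rank(PA) = 2.

2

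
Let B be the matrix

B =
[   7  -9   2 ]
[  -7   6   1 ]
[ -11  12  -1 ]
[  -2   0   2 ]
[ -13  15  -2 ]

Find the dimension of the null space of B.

1

Row reduce to echelon form.
R2 ← R2 + R1: [0, -3, 3]
R3 ← R3 + (11/7)·R1: [0, -15/7, 15/7]
R4 ← R4 + (2/7)·R1: [0, -18/7, 18/7]
R5 ← R5 + (13/7)·R1: [0, -12/7, 12/7]
R3 ← R3 − (5/7)·R2: [0, 0, 0]
R4 ← R4 − (6/7)·R2: [0, 0, 0]
R5 ← R5 − (4/7)·R2: [0, 0, 0]
2 nonzero rows, so rank(B) = 2.
B has 3 columns; by rank–nullity, nullity = 3 − 2 = 1.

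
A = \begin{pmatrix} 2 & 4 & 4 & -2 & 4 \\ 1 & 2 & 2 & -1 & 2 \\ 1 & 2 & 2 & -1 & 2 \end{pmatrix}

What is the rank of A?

1

Row reduce to echelon form.
R2 ← R2 − (1/2)·R1: [0, 0, 0, 0, 0]
R3 ← R3 − (1/2)·R1: [0, 0, 0, 0, 0]
Echelon form has 1 nonzero row, so rank(A) = 1.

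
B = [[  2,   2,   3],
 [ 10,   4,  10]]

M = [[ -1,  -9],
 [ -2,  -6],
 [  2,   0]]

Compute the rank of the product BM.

First compute BM:
[[  0, -30],
 [  2, -114]]
Now row reduce the product.
Swap R1 ↔ R2
2 nonzero rows, so rank(BM) = 2.

2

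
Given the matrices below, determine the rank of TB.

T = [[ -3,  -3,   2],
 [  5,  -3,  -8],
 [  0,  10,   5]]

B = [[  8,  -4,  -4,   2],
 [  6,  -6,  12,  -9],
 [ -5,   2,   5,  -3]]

First compute TB:
[[-52,  34, -14,  15],
 [ 62, -18, -96,  61],
 [ 35, -50, 145, -105]]
Now row reduce the product.
R2 ← R2 + (31/26)·R1: [0, 293/13, -1465/13, 2051/26]
R3 ← R3 + (35/52)·R1: [0, -705/26, 3525/26, -4935/52]
R3 ← R3 + (705/586)·R2: [0, 0, 0, 0]
2 nonzero rows, so rank(TB) = 2.

2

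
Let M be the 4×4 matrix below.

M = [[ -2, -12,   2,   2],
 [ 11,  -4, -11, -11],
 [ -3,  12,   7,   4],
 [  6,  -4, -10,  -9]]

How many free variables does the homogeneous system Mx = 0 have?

Row reduce to echelon form.
R2 ← R2 + (11/2)·R1: [0, -70, 0, 0]
R3 ← R3 − (3/2)·R1: [0, 30, 4, 1]
R4 ← R4 + (3)·R1: [0, -40, -4, -3]
R3 ← R3 + (3/7)·R2: [0, 0, 4, 1]
R4 ← R4 − (4/7)·R2: [0, 0, -4, -3]
R4 ← R4 + R3: [0, 0, 0, -2]
4 nonzero rows, so rank(M) = 4.
M has 4 columns; by rank–nullity, nullity = 4 − 4 = 0.

0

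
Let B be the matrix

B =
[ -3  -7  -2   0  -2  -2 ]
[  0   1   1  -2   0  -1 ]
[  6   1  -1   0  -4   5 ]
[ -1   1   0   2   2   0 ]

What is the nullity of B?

Row reduce to echelon form.
R3 ← R3 + (2)·R1: [0, -13, -5, 0, -8, 1]
R4 ← R4 − (1/3)·R1: [0, 10/3, 2/3, 2, 8/3, 2/3]
R3 ← R3 + (13)·R2: [0, 0, 8, -26, -8, -12]
R4 ← R4 − (10/3)·R2: [0, 0, -8/3, 26/3, 8/3, 4]
R4 ← R4 + (1/3)·R3: [0, 0, 0, 0, 0, 0]
3 nonzero rows, so rank(B) = 3.
B has 6 columns; by rank–nullity, nullity = 6 − 3 = 3.

3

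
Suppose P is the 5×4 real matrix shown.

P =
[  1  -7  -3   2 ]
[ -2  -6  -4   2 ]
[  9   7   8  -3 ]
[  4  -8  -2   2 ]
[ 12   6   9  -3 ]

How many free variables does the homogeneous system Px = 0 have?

Row reduce to echelon form.
R2 ← R2 + (2)·R1: [0, -20, -10, 6]
R3 ← R3 − (9)·R1: [0, 70, 35, -21]
R4 ← R4 − (4)·R1: [0, 20, 10, -6]
R5 ← R5 − (12)·R1: [0, 90, 45, -27]
R3 ← R3 + (7/2)·R2: [0, 0, 0, 0]
R4 ← R4 + R2: [0, 0, 0, 0]
R5 ← R5 + (9/2)·R2: [0, 0, 0, 0]
2 nonzero rows, so rank(P) = 2.
P has 4 columns; by rank–nullity, nullity = 4 − 2 = 2.

2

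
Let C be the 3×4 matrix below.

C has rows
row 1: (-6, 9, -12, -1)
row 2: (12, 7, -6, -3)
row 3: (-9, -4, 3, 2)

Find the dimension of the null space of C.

2

Row reduce to echelon form.
R2 ← R2 + (2)·R1: [0, 25, -30, -5]
R3 ← R3 − (3/2)·R1: [0, -35/2, 21, 7/2]
R3 ← R3 + (7/10)·R2: [0, 0, 0, 0]
2 nonzero rows, so rank(C) = 2.
C has 4 columns; by rank–nullity, nullity = 4 − 2 = 2.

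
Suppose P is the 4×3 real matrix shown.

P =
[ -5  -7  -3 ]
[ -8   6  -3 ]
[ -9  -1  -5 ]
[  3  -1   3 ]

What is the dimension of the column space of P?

Row reduce to echelon form.
R2 ← R2 − (8/5)·R1: [0, 86/5, 9/5]
R3 ← R3 − (9/5)·R1: [0, 58/5, 2/5]
R4 ← R4 + (3/5)·R1: [0, -26/5, 6/5]
R3 ← R3 − (29/43)·R2: [0, 0, -35/43]
R4 ← R4 + (13/43)·R2: [0, 0, 75/43]
R4 ← R4 + (15/7)·R3: [0, 0, 0]
Echelon form has 3 nonzero rows, so rank(P) = 3.
The column space has dimension equal to the rank: 3.

3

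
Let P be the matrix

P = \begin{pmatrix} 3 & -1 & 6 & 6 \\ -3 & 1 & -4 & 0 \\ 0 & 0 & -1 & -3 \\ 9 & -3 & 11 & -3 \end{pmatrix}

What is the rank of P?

Row reduce to echelon form.
R2 ← R2 + R1: [0, 0, 2, 6]
R4 ← R4 − (3)·R1: [0, 0, -7, -21]
R3 ← R3 + (1/2)·R2: [0, 0, 0, 0]
R4 ← R4 + (7/2)·R2: [0, 0, 0, 0]
Echelon form has 2 nonzero rows, so rank(P) = 2.

2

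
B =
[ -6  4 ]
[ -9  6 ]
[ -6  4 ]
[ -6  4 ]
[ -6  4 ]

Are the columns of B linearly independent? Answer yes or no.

Row reduce B to echelon form.
R2 ← R2 − (3/2)·R1: [0, 0]
R3 ← R3 − R1: [0, 0]
R4 ← R4 − R1: [0, 0]
R5 ← R5 − R1: [0, 0]
1 pivot among 2 columns.
Only 1 < 2 pivot columns, so the columns are linearly dependent.

no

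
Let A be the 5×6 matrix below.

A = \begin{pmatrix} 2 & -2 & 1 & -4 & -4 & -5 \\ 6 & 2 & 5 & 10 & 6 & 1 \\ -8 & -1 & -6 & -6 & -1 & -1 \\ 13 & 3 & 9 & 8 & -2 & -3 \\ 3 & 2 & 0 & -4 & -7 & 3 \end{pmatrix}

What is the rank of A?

Row reduce to echelon form.
R2 ← R2 − (3)·R1: [0, 8, 2, 22, 18, 16]
R3 ← R3 + (4)·R1: [0, -9, -2, -22, -17, -21]
R4 ← R4 − (13/2)·R1: [0, 16, 5/2, 34, 24, 59/2]
R5 ← R5 − (3/2)·R1: [0, 5, -3/2, 2, -1, 21/2]
R3 ← R3 + (9/8)·R2: [0, 0, 1/4, 11/4, 13/4, -3]
R4 ← R4 − (2)·R2: [0, 0, -3/2, -10, -12, -5/2]
R5 ← R5 − (5/8)·R2: [0, 0, -11/4, -47/4, -49/4, 1/2]
R4 ← R4 + (6)·R3: [0, 0, 0, 13/2, 15/2, -41/2]
R5 ← R5 + (11)·R3: [0, 0, 0, 37/2, 47/2, -65/2]
R5 ← R5 − (37/13)·R4: [0, 0, 0, 0, 28/13, 336/13]
Echelon form has 5 nonzero rows, so rank(A) = 5.

5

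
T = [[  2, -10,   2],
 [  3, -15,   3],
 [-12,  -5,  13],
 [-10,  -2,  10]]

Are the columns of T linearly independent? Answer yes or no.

no

Row reduce T to echelon form.
R2 ← R2 − (3/2)·R1: [0, 0, 0]
R3 ← R3 + (6)·R1: [0, -65, 25]
R4 ← R4 + (5)·R1: [0, -52, 20]
Swap R2 ↔ R3
R4 ← R4 − (4/5)·R2: [0, 0, 0]
2 pivots among 3 columns.
Only 2 < 3 pivot columns, so the columns are linearly dependent.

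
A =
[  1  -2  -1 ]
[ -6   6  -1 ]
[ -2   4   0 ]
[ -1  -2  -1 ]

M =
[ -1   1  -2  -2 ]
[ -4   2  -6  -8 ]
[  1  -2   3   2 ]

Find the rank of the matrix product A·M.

First compute AM:
[[  6,  -1,   7,  12],
 [-19,   8, -27, -38],
 [-14,   6, -20, -28],
 [  8,  -3,  11,  16]]
Now row reduce the product.
R2 ← R2 + (19/6)·R1: [0, 29/6, -29/6, 0]
R3 ← R3 + (7/3)·R1: [0, 11/3, -11/3, 0]
R4 ← R4 − (4/3)·R1: [0, -5/3, 5/3, 0]
R3 ← R3 − (22/29)·R2: [0, 0, 0, 0]
R4 ← R4 + (10/29)·R2: [0, 0, 0, 0]
2 nonzero rows, so rank(AM) = 2.

2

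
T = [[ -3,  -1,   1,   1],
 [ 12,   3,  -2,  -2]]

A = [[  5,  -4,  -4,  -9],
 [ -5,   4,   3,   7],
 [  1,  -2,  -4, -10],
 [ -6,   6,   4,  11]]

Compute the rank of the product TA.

2

First compute TA:
[[-15,  12,   9,  21],
 [ 55, -44, -39, -89]]
Now row reduce the product.
R2 ← R2 + (11/3)·R1: [0, 0, -6, -12]
2 nonzero rows, so rank(TA) = 2.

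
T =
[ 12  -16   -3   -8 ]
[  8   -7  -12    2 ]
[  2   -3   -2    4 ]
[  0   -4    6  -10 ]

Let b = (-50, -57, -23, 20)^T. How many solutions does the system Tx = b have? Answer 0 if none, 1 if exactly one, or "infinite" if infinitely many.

Row reduce the augmented matrix [T | b].
R2 ← R2 − (2/3)·R1: [0, 11/3, -10, 22/3, -71/3]
R3 ← R3 − (1/6)·R1: [0, -1/3, -3/2, 16/3, -44/3]
R3 ← R3 + (1/11)·R2: [0, 0, -53/22, 6, -185/11]
R4 ← R4 + (12/11)·R2: [0, 0, -54/11, -2, -64/11]
R4 ← R4 − (108/53)·R3: [0, 0, 0, -754/53, 1508/53]
The echelon form has 4 nonzero rows, and every pivot lies in the first 4 columns, so rank(T) = rank([T|b]) = 4.
The system is consistent.
rank = 4 = number of unknowns, so the solution is unique.

1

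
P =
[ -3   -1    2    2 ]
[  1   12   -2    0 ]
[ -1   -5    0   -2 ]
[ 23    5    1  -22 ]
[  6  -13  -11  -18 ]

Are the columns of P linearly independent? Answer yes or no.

yes

Row reduce P to echelon form.
R2 ← R2 + (1/3)·R1: [0, 35/3, -4/3, 2/3]
R3 ← R3 − (1/3)·R1: [0, -14/3, -2/3, -8/3]
R4 ← R4 + (23/3)·R1: [0, -8/3, 49/3, -20/3]
R5 ← R5 + (2)·R1: [0, -15, -7, -14]
R3 ← R3 + (2/5)·R2: [0, 0, -6/5, -12/5]
R4 ← R4 + (8/35)·R2: [0, 0, 561/35, -228/35]
R5 ← R5 + (9/7)·R2: [0, 0, -61/7, -92/7]
R4 ← R4 + (187/14)·R3: [0, 0, 0, -270/7]
R5 ← R5 − (305/42)·R3: [0, 0, 0, 30/7]
R5 ← R5 + (1/9)·R4: [0, 0, 0, 0]
4 pivots among 4 columns.
Every column is a pivot column, so the columns are linearly independent.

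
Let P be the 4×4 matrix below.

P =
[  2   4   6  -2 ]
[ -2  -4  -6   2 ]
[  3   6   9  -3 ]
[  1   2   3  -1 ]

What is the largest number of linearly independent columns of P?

1

Row reduce to echelon form.
R2 ← R2 + R1: [0, 0, 0, 0]
R3 ← R3 − (3/2)·R1: [0, 0, 0, 0]
R4 ← R4 − (1/2)·R1: [0, 0, 0, 0]
Echelon form has 1 nonzero row, so rank(P) = 1.
The rank gives the maximum number of linearly independent columns: 1.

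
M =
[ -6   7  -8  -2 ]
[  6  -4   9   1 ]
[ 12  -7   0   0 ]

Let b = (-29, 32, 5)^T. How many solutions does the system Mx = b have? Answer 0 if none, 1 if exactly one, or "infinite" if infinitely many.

Row reduce the augmented matrix [M | b].
R2 ← R2 + R1: [0, 3, 1, -1, 3]
R3 ← R3 + (2)·R1: [0, 7, -16, -4, -53]
R3 ← R3 − (7/3)·R2: [0, 0, -55/3, -5/3, -60]
The echelon form has 3 nonzero rows, and every pivot lies in the first 4 columns, so rank(M) = rank([M|b]) = 3.
The system is consistent.
rank = 3 < 4 unknowns, so there are infinitely many solutions.

infinite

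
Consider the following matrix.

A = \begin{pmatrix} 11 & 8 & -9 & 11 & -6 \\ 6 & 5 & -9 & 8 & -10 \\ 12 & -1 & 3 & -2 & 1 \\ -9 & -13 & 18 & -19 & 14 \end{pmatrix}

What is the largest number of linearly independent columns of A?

Row reduce to echelon form.
R2 ← R2 − (6/11)·R1: [0, 7/11, -45/11, 2, -74/11]
R3 ← R3 − (12/11)·R1: [0, -107/11, 141/11, -14, 83/11]
R4 ← R4 + (9/11)·R1: [0, -71/11, 117/11, -10, 100/11]
R3 ← R3 + (107/7)·R2: [0, 0, -348/7, 116/7, -667/7]
R4 ← R4 + (71/7)·R2: [0, 0, -216/7, 72/7, -414/7]
R4 ← R4 − (18/29)·R3: [0, 0, 0, 0, 0]
Echelon form has 3 nonzero rows, so rank(A) = 3.
The rank gives the maximum number of linearly independent columns: 3.

3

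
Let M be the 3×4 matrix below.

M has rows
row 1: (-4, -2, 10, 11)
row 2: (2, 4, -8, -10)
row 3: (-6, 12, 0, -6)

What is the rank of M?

Row reduce to echelon form.
R2 ← R2 + (1/2)·R1: [0, 3, -3, -9/2]
R3 ← R3 − (3/2)·R1: [0, 15, -15, -45/2]
R3 ← R3 − (5)·R2: [0, 0, 0, 0]
Echelon form has 2 nonzero rows, so rank(M) = 2.

2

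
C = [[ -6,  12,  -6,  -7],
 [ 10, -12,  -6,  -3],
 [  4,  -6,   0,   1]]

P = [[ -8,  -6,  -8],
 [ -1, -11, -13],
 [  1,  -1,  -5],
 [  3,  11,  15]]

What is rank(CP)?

First compute CP:
[[  9, -167, -183],
 [-83,  45,  61],
 [-23,  53,  61]]
Now row reduce the product.
R2 ← R2 + (83/9)·R1: [0, -13456/9, -4880/3]
R3 ← R3 + (23/9)·R1: [0, -3364/9, -1220/3]
R3 ← R3 − (1/4)·R2: [0, 0, 0]
2 nonzero rows, so rank(CP) = 2.

2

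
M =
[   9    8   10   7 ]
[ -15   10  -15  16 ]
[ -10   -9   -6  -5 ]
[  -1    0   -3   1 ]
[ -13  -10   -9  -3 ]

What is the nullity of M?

0

Row reduce to echelon form.
R2 ← R2 + (5/3)·R1: [0, 70/3, 5/3, 83/3]
R3 ← R3 + (10/9)·R1: [0, -1/9, 46/9, 25/9]
R4 ← R4 + (1/9)·R1: [0, 8/9, -17/9, 16/9]
R5 ← R5 + (13/9)·R1: [0, 14/9, 49/9, 64/9]
R3 ← R3 + (1/210)·R2: [0, 0, 215/42, 611/210]
R4 ← R4 − (4/105)·R2: [0, 0, -41/21, 76/105]
R5 ← R5 − (1/15)·R2: [0, 0, 16/3, 79/15]
R4 ← R4 + (82/215)·R3: [0, 0, 0, 1971/1075]
R5 ← R5 − (224/215)·R3: [0, 0, 0, 2403/1075]
R5 ← R5 − (89/73)·R4: [0, 0, 0, 0]
4 nonzero rows, so rank(M) = 4.
M has 4 columns; by rank–nullity, nullity = 4 − 4 = 0.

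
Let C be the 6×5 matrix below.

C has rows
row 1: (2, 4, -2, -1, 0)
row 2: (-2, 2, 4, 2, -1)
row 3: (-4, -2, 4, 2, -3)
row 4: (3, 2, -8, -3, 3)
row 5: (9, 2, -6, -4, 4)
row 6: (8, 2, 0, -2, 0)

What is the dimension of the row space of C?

Row reduce to echelon form.
R2 ← R2 + R1: [0, 6, 2, 1, -1]
R3 ← R3 + (2)·R1: [0, 6, 0, 0, -3]
R4 ← R4 − (3/2)·R1: [0, -4, -5, -3/2, 3]
R5 ← R5 − (9/2)·R1: [0, -16, 3, 1/2, 4]
R6 ← R6 − (4)·R1: [0, -14, 8, 2, 0]
R3 ← R3 − R2: [0, 0, -2, -1, -2]
R4 ← R4 + (2/3)·R2: [0, 0, -11/3, -5/6, 7/3]
R5 ← R5 + (8/3)·R2: [0, 0, 25/3, 19/6, 4/3]
R6 ← R6 + (7/3)·R2: [0, 0, 38/3, 13/3, -7/3]
R4 ← R4 − (11/6)·R3: [0, 0, 0, 1, 6]
R5 ← R5 + (25/6)·R3: [0, 0, 0, -1, -7]
R6 ← R6 + (19/3)·R3: [0, 0, 0, -2, -15]
R5 ← R5 + R4: [0, 0, 0, 0, -1]
R6 ← R6 + (2)·R4: [0, 0, 0, 0, -3]
R6 ← R6 − (3)·R5: [0, 0, 0, 0, 0]
Echelon form has 5 nonzero rows, so rank(C) = 5.
The row space has dimension equal to the rank: 5.

5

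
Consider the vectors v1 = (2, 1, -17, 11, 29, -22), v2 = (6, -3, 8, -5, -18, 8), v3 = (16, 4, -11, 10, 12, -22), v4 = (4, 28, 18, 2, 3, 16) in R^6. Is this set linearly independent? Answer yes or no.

yes

Form the matrix with these vectors as rows and row reduce.
R2 ← R2 − (3)·R1: [0, -6, 59, -38, -105, 74]
R3 ← R3 − (8)·R1: [0, -4, 125, -78, -220, 154]
R4 ← R4 − (2)·R1: [0, 26, 52, -20, -55, 60]
R3 ← R3 − (2/3)·R2: [0, 0, 257/3, -158/3, -150, 314/3]
R4 ← R4 + (13/3)·R2: [0, 0, 923/3, -554/3, -510, 1142/3]
R4 ← R4 − (923/257)·R3: [0, 0, 0, 1152/257, 7380/257, 1224/257]
4 nonzero rows, so the 4 vectors span a space of dimension 4.
Since 4 = 4, the vectors are linearly independent.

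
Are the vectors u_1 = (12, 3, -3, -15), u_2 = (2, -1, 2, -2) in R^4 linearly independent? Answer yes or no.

yes

Form the matrix with these vectors as rows and row reduce.
R2 ← R2 − (1/6)·R1: [0, -3/2, 5/2, 1/2]
2 nonzero rows, so the 2 vectors span a space of dimension 2.
Since 2 = 2, the vectors are linearly independent.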